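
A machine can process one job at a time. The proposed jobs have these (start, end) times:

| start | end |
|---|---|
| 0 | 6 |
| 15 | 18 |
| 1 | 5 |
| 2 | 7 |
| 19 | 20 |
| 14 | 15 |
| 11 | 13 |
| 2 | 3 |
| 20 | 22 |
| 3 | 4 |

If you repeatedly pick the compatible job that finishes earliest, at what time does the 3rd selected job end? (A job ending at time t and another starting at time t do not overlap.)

13

By end time: (2,3), (3,4), (1,5), (0,6), (2,7), (11,13), (14,15), (15,18), (19,20), (20,22).
Pick (2,3); next start ≥ 3 → (3,4); next start ≥ 4 → (11,13); next start ≥ 13 → (14,15); next start ≥ 15 → (15,18); next start ≥ 18 → (19,20); next start ≥ 20 → (20,22).
Selected: (2,3) (3,4) (11,13) (14,15) (15,18) (19,20) (20,22)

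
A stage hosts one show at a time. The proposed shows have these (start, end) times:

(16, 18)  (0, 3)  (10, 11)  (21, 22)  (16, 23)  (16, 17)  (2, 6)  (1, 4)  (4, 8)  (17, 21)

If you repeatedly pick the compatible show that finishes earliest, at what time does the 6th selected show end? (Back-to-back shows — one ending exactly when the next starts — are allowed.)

22

Sorted by end: (0,3)  (1,4)  (2,6)  (4,8)  (10,11)  (16,17)  (16,18)  (17,21)  (21,22)  (16,23)
take (0,3); take (4,8); take (10,11); take (16,17); take (17,21); take (21,22); skip (16,23).
Selected: (0,3) (4,8) (10,11) (16,17) (17,21) (21,22)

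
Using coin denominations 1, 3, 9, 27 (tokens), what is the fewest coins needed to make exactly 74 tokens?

6

74 = 2×27 + 2×9 + 2×1
Total coins = 2 + 2 + 2 = 6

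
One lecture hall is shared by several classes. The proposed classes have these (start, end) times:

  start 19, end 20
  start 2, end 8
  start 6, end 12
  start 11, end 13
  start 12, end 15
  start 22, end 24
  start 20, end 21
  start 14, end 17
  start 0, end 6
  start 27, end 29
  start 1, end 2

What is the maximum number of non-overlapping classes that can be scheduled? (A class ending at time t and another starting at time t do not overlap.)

8

Greedy by earliest finish: after sorting by end time, pick each interval compatible with the last pick.
Sorted by end: (1,2)  (0,6)  (2,8)  (6,12)  (11,13)  (12,15)  (14,17)  (19,20)  (20,21)  (22,24)  (27,29)
take (1,2); take (2,8); take (11,13); take (14,17); take (19,20); take (20,21); take (22,24); take (27,29).
Selected 8 classes.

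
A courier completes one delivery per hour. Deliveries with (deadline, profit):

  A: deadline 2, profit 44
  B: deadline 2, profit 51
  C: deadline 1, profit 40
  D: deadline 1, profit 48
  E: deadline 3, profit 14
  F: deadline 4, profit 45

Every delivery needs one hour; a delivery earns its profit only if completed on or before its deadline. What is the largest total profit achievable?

Sort by profit descending; place each in the latest free slot ≤ its deadline.
Profit order: B=51 D=48 F=45 A=44 C=40 E=14
Assign: B→slot 2, D→slot 1, F→slot 4, A skipped, C skipped, E→slot 3.
Slots: [1:D] [2:B] [3:E] [4:F]
Profit = 48 + 51 + 14 + 45 = 158

158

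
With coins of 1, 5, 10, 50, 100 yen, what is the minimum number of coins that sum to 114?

114 − 1×100→14 − 1×10→4 − 4×1→0
Total coins = 1 + 1 + 4 = 6

6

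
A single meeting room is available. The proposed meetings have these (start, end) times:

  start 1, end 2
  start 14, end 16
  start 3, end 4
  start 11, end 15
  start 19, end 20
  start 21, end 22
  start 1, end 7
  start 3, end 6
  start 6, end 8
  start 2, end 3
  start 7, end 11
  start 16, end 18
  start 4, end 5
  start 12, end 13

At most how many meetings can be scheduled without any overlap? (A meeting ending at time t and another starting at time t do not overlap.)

By end time: (1,2), (2,3), (3,4), (4,5), (3,6), (1,7), (6,8), (7,11), (12,13), (11,15), (14,16), (16,18), (19,20), (21,22).
Pick (1,2); next start ≥ 2 → (2,3); next start ≥ 3 → (3,4); next start ≥ 4 → (4,5); next start ≥ 5 → (6,8); next start ≥ 8 → (12,13); next start ≥ 13 → (14,16); next start ≥ 16 → (16,18); next start ≥ 18 → (19,20); next start ≥ 20 → (21,22).
Selected 10 meetings.

10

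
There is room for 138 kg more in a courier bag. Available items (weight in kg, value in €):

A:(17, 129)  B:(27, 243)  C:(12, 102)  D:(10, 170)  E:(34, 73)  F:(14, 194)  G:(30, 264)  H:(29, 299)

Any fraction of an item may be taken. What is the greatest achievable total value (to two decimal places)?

Order: D (170/10=17.00) > F (194/14=13.86) > H (299/29=10.31) > B (243/27=9.00) > G (264/30=8.80) > C (102/12=8.50) > A (129/17=7.59) > E (73/34=2.15)
Fill: take D (10 @ 170) → take F (14 @ 194) → take H (29 @ 299) → take B (27 @ 243) → take G (30 @ 264) → take C (12 @ 102) → take 16/17 of A → 121.41; 138/138 used.
Total value = 1393.41

1393.41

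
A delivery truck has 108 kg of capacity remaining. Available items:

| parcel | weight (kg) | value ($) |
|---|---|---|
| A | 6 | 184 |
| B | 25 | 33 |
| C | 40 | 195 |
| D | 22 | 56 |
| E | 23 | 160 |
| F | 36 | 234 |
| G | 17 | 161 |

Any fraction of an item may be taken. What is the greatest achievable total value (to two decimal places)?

Greedy by value/weight ratio, highest first.
Order: A (184/6=30.67) > G (161/17=9.47) > E (160/23=6.96) > F (234/36=6.50) > C (195/40=4.88) > D (56/22=2.55) > B (33/25=1.32)
Fill: take A (6 @ 184) → take G (17 @ 161) → take E (23 @ 160) → take F (36 @ 234) → take 26/40 of C → 126.75; 108/108 used.
Total value = 865.75

865.75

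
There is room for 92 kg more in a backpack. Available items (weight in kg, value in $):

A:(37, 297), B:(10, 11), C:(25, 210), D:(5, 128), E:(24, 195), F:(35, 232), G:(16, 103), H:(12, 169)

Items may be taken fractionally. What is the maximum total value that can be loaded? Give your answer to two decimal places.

Greedy by value/weight ratio, highest first.
Order: D (128/5=25.60) > H (169/12=14.08) > C (210/25=8.40) > E (195/24=8.12) > A (297/37=8.03) > F (232/35=6.63) > G (103/16=6.44) > B (11/10=1.10)
Fill: take D (5 @ 128) → take H (12 @ 169) → take C (25 @ 210) → take E (24 @ 195) → take 26/37 of A → 208.70; 92/92 used.
Total value = 910.70

910.70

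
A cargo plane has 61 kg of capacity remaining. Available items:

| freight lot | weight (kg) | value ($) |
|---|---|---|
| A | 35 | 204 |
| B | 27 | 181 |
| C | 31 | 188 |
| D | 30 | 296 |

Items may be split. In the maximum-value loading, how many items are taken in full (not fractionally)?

Greedy by value/weight ratio, highest first.
Ratios (sorted): D 9.87, B 6.70, C 6.06, A 5.83
take D (30 @ 296); take B (27 @ 181); take 4/31 of C → 24.26. Capacity used 61/61.
2 item(s) taken whole; one partial (take 4/31 of C).

2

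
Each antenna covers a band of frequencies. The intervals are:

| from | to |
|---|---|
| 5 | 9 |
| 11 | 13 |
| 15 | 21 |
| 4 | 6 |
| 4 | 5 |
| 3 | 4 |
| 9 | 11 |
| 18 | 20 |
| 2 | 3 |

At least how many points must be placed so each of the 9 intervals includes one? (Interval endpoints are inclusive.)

4

Sort by right endpoint; whenever an interval is uncovered, place a point at its right end.
Sorted: [2,3] [3,4] [4,5] [4,6] [5,9] [9,11] [11,13] [18,20] [15,21]
{[2,3],[3,4]} hit by 3; {[4,5],[4,6],[5,9]} hit by 5; {[9,11],[11,13]} hit by 11; {[18,20],[15,21]} hit by 20.
Points: 3, 5, 11, 20 (4 total).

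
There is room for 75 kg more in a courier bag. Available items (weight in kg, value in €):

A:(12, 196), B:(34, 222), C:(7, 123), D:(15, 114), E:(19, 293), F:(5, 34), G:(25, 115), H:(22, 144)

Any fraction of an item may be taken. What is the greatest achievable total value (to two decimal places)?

871.27

Order: C (123/7=17.57) > A (196/12=16.33) > E (293/19=15.42) > D (114/15=7.60) > F (34/5=6.80) > H (144/22=6.55) > B (222/34=6.53) > G (115/25=4.60)
Fill: take C (7 @ 123) → take A (12 @ 196) → take E (19 @ 293) → take D (15 @ 114) → take F (5 @ 34) → take 17/22 of H → 111.27; 75/75 used.
Total value = 871.27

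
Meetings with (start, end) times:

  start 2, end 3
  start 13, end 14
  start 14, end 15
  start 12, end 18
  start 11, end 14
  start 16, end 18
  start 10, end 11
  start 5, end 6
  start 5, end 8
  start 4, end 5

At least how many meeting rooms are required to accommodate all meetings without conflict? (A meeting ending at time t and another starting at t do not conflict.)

3

Count concurrent intervals with a sweep; the peak is the room count.
Events (time:±→running): 2:+→1 3:-→0 4:+→1 5:-→0 5:+→1 5:+→2 6:-→1 8:-→0 10:+→1 11:-→0 11:+→1 12:+→2 13:+→3 … peak 3.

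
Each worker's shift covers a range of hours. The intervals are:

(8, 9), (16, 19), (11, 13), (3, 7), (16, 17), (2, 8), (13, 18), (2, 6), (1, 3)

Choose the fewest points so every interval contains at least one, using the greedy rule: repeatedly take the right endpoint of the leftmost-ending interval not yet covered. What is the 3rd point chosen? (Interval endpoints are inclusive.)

13

Sort by right endpoint; whenever an interval is uncovered, place a point at its right end.
By right end: [1,3]  [2,6]  [3,7]  [2,8]  [8,9]  [11,13]  [16,17]  [13,18]  [16,19]
[1,3] uncovered → point at 3; [8,9] uncovered → point at 9; [11,13] uncovered → point at 13; [16,17] uncovered → point at 17.
Points: 3, 9, 13, 17 (4 total).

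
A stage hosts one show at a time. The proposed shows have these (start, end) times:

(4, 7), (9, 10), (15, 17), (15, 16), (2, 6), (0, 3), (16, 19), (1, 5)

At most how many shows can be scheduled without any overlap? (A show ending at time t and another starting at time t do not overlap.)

5

Greedy by earliest finish: after sorting by end time, pick each interval compatible with the last pick.
Sorted by end: (0,3)  (1,5)  (2,6)  (4,7)  (9,10)  (15,16)  (15,17)  (16,19)
take (0,3); skip (2,6); take (4,7); take (9,10); take (15,16); skip (15,17); take (16,19).
Selected 5 shows.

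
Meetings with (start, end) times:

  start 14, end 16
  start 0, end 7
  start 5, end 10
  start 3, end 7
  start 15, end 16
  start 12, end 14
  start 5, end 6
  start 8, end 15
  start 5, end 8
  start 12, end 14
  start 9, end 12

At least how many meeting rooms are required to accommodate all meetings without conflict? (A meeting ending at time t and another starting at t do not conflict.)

5

Count concurrent intervals with a sweep; the peak is the room count.
Events (time:±→running): 0:+→1 3:+→2 5:+→3 5:+→4 5:+→5 … peak 5.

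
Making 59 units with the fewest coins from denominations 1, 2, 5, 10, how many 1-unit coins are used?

0

Greedy: take as many of the largest coin as possible, then repeat with the remainder.
59 − 5×10→9 − 1×5→4 − 2×2→0
Count of 1: 0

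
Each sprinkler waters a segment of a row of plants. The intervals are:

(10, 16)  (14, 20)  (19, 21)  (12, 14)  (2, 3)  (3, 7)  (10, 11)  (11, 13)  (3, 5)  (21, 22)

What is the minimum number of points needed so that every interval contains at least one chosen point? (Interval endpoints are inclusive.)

4

Sort by right endpoint; whenever an interval is uncovered, place a point at its right end.
By right end: [2,3]  [3,5]  [3,7]  [10,11]  [11,13]  [12,14]  [10,16]  [14,20]  [19,21]  [21,22]
[2,3] uncovered → point at 3; [10,11] uncovered → point at 11; [12,14] uncovered → point at 14; [19,21] uncovered → point at 21.
Points: 3, 11, 14, 21 (4 total).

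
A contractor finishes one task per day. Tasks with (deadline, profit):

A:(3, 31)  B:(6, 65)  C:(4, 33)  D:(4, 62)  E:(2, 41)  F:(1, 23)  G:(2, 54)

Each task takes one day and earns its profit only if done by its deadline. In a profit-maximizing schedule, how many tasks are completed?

Take jobs in profit order; each goes to the latest open slot no later than its deadline.
Profit order: B=65 D=62 G=54 E=41 C=33 A=31 F=23
Assign: B→slot 6, D→slot 4, G→slot 2, E→slot 1, C→slot 3, A skipped, F skipped.
Slots: [1:E] [2:G] [3:C] [4:D] [6:B]
5 of 7 scheduled.

5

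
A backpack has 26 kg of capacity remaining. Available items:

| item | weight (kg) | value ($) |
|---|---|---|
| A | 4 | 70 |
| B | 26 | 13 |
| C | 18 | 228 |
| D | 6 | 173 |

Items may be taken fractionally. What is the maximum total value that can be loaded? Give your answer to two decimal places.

445.67

Sort by value per unit weight and fill in that order.
Order: D (173/6=28.83) > A (70/4=17.50) > C (228/18=12.67) > B (13/26=0.50)
Fill: take D (6 @ 173) → take A (4 @ 70) → take 16/18 of C → 202.67; 26/26 used.
Total value = 445.67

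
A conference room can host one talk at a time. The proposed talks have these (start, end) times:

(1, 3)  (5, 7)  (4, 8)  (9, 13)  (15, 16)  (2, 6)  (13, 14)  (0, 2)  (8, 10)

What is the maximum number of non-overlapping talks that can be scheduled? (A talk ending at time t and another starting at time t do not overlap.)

5

Sort by end time and greedily take each interval whose start is ≥ the last chosen end.
Sorted by end: (0,2)  (1,3)  (2,6)  (5,7)  (4,8)  (8,10)  (9,13)  (13,14)  (15,16)
take (0,2); take (2,6); take (8,10); take (13,14); take (15,16).
Selected 5 talks.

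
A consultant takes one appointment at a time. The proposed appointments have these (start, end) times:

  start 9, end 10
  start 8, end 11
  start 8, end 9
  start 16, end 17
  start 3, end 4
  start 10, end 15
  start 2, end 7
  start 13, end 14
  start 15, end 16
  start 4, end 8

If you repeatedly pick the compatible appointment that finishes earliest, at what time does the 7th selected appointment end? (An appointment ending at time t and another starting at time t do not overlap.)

Sorted by end: (3,4)  (2,7)  (4,8)  (8,9)  (9,10)  (8,11)  (13,14)  (10,15)  (15,16)  (16,17)
take (3,4); skip (2,7); take (4,8); take (8,9); take (9,10); take (13,14); skip (10,15); take (15,16); take (16,17).
Selected: (3,4) (4,8) (8,9) (9,10) (13,14) (15,16) (16,17)

17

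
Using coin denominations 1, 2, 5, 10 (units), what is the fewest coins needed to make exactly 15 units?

15 = 1×10 + 1×5
Total coins = 1 + 1 = 2

2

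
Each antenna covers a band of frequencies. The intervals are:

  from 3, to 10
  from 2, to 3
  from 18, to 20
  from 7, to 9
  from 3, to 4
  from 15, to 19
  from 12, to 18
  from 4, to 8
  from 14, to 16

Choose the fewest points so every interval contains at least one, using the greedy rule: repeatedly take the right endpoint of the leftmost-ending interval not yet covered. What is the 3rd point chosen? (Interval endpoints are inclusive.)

Process intervals by earliest right end; each time one isn't hit yet, stab at its right endpoint.
By right end: [2,3]  [3,4]  [4,8]  [7,9]  [3,10]  [14,16]  [12,18]  [15,19]  [18,20]
[2,3] uncovered → point at 3; [4,8] uncovered → point at 8; [14,16] uncovered → point at 16; [18,20] uncovered → point at 20.
Points: 3, 8, 16, 20 (4 total).

16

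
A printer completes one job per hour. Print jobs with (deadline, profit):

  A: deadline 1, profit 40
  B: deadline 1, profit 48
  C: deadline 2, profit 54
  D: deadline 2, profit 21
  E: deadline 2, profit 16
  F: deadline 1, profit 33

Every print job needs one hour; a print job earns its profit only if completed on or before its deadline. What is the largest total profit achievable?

Take jobs in profit order; each goes to the latest open slot no later than its deadline.
By profit: C(d2,54), B(d1,48), A(d1,40), F(d1,33), D(d2,21), E(d2,16)
C→slot 2; B→slot 1; A skipped; F skipped; D skipped; E skipped.
Profit = 48 + 54 = 102

102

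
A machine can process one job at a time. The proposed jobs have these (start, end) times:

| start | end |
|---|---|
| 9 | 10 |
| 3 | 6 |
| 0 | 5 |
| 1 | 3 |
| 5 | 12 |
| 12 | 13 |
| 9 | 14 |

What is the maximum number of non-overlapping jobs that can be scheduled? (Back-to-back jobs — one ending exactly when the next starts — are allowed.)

4

Sorted by end: (1,3)  (0,5)  (3,6)  (9,10)  (5,12)  (12,13)  (9,14)
take (1,3); take (3,6); take (9,10); skip (5,12); take (12,13); skip (9,14).
Selected 4 jobs.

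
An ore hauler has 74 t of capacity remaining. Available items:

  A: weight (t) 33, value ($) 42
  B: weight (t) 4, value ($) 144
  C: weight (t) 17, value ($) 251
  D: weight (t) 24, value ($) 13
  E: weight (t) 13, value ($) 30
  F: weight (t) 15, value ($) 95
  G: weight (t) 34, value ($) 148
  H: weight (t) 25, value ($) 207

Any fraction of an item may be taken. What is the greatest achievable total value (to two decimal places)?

Ratios (sorted): B 36.00, C 14.76, H 8.28, F 6.33, G 4.35, E 2.31, A 1.27, D 0.54
take B (4 @ 144); take C (17 @ 251); take H (25 @ 207); take F (15 @ 95); take 13/34 of G → 56.59. Capacity used 74/74.
Total value = 753.59

753.59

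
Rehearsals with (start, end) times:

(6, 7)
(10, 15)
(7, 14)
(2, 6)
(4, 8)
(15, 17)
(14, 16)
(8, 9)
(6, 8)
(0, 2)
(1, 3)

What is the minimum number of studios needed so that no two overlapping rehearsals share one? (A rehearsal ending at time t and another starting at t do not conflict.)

3

The answer is the maximum number of intervals overlapping at any instant.
Events (time:±→running): 0:+→1 1:+→2 2:-→1 2:+→2 3:-→1 4:+→2 6:-→1 6:+→2 6:+→3 … peak 3.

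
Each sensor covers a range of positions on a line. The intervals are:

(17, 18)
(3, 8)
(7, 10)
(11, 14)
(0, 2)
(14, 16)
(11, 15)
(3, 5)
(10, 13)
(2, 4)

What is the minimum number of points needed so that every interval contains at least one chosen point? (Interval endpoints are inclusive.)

5

Process intervals by earliest right end; each time one isn't hit yet, stab at its right endpoint.
Sorted: [0,2] [2,4] [3,5] [3,8] [7,10] [10,13] [11,14] [11,15] [14,16] [17,18]
{[0,2],[2,4]} hit by 2; {[3,5],[3,8]} hit by 5; {[7,10],[10,13]} hit by 10; {[11,14],[11,15],[14,16]} hit by 14; {[17,18]} hit by 18.
Points: 2, 5, 10, 14, 18 (5 total).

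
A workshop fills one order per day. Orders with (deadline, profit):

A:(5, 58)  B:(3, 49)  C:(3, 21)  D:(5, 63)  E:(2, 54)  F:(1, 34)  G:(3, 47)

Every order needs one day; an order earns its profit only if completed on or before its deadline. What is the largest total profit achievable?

By profit: D(d5,63), A(d5,58), E(d2,54), B(d3,49), G(d3,47), F(d1,34), C(d3,21)
D→slot 5; A→slot 4; E→slot 2; B→slot 3; G→slot 1; F skipped; C skipped.
Profit = 47 + 54 + 49 + 58 + 63 = 271

271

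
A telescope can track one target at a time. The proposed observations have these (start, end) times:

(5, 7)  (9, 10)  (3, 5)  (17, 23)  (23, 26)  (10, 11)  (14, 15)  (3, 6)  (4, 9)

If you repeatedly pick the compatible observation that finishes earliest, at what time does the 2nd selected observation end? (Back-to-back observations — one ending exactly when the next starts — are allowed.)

Order by finish time; keep every interval that doesn't clash with the previous kept one.
Sorted by end: (3,5)  (3,6)  (5,7)  (4,9)  (9,10)  (10,11)  (14,15)  (17,23)  (23,26)
take (3,5); take (5,7); skip (4,9); take (9,10); take (10,11); take (14,15); take (17,23); take (23,26).
Selected: (3,5) (5,7) (9,10) (10,11) (14,15) (17,23) (23,26)

7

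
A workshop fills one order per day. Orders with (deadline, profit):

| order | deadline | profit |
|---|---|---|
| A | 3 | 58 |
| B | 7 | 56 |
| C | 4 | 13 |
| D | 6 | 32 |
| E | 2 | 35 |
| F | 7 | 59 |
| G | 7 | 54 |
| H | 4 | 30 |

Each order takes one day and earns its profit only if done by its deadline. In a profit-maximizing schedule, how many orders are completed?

7

By profit: F(d7,59), A(d3,58), B(d7,56), G(d7,54), E(d2,35), D(d6,32), H(d4,30), C(d4,13)
F→slot 7; A→slot 3; B→slot 6; G→slot 5; E→slot 2; D→slot 4; H→slot 1; C skipped.
7 of 8 scheduled.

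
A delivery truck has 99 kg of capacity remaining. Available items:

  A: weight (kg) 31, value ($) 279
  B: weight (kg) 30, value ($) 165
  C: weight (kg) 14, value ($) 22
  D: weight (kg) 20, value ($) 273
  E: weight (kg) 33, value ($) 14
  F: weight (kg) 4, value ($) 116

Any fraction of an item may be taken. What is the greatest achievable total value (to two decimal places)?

Greedy by value/weight ratio, highest first.
Order: F (116/4=29.00) > D (273/20=13.65) > A (279/31=9.00) > B (165/30=5.50) > C (22/14=1.57) > E (14/33=0.42)
Fill: take F (4 @ 116) → take D (20 @ 273) → take A (31 @ 279) → take B (30 @ 165) → take C (14 @ 22); 99/99 used.
Total value = 855.00

855.00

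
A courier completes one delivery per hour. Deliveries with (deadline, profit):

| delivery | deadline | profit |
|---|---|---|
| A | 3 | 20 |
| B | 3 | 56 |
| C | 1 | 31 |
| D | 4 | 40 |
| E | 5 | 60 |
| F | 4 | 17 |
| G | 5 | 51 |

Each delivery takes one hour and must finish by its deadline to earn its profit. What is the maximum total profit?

238

Take jobs in profit order; each goes to the latest open slot no later than its deadline.
By profit: E(d5,60), B(d3,56), G(d5,51), D(d4,40), C(d1,31), A(d3,20), F(d4,17)
E→slot 5; B→slot 3; G→slot 4; D→slot 2; C→slot 1; A skipped; F skipped.
Profit = 31 + 40 + 56 + 51 + 60 = 238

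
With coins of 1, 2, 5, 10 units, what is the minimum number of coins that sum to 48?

Use the largest denomination that fits, subtract, and repeat.
48 = 4×10 + 1×5 + 1×2 + 1×1
Total coins = 4 + 1 + 1 + 1 = 7

7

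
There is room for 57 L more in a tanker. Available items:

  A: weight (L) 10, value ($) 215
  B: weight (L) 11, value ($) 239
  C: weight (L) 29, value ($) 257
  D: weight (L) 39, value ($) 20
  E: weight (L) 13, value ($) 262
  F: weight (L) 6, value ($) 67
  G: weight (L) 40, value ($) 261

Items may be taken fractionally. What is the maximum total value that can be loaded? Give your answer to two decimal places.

933.66

Ratios (sorted): B 21.73, A 21.50, E 20.15, F 11.17, C 8.86, G 6.53, D 0.51
take B (11 @ 239); take A (10 @ 215); take E (13 @ 262); take F (6 @ 67); take 17/29 of C → 150.66. Capacity used 57/57.
Total value = 933.66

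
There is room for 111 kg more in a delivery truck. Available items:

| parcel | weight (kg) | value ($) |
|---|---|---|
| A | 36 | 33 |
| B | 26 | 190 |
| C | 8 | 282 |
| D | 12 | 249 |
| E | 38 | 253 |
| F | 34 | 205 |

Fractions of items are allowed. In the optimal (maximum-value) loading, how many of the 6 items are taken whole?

4

Order: C (282/8=35.25) > D (249/12=20.75) > B (190/26=7.31) > E (253/38=6.66) > F (205/34=6.03) > A (33/36=0.92)
Fill: take C (8 @ 282) → take D (12 @ 249) → take B (26 @ 190) → take E (38 @ 253) → take 27/34 of F → 162.79; 111/111 used.
4 item(s) taken whole; one partial (take 27/34 of F).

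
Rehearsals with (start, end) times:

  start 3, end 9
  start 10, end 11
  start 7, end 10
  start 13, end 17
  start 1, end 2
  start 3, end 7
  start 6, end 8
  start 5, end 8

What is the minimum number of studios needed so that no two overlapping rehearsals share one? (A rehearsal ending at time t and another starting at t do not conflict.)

4

Count concurrent intervals with a sweep; the peak is the room count.
Events (time:±→running): 1:+→1 2:-→0 3:+→1 3:+→2 5:+→3 6:+→4 … peak 4.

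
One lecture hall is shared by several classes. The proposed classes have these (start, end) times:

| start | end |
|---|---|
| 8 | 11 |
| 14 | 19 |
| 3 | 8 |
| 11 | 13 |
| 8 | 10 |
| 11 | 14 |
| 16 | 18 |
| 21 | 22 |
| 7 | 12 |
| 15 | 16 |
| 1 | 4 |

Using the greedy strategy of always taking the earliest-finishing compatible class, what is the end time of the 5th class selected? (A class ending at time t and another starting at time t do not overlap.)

18

Sorted by end: (1,4)  (3,8)  (8,10)  (8,11)  (7,12)  (11,13)  (11,14)  (15,16)  (16,18)  (14,19)  (21,22)
take (1,4); take (8,10); take (11,13); skip (11,14); take (15,16); take (16,18); take (21,22).
Selected: (1,4) (8,10) (11,13) (15,16) (16,18) (21,22)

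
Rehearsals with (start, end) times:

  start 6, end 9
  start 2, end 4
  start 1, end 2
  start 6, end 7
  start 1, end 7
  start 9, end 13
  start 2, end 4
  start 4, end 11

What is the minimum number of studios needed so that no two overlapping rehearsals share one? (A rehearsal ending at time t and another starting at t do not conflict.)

4

Count concurrent intervals with a sweep; the peak is the room count.
Events (time:±→running): 1:+→1 1:+→2 2:-→1 2:+→2 2:+→3 4:-→2 4:-→1 4:+→2 6:+→3 6:+→4 … peak 4.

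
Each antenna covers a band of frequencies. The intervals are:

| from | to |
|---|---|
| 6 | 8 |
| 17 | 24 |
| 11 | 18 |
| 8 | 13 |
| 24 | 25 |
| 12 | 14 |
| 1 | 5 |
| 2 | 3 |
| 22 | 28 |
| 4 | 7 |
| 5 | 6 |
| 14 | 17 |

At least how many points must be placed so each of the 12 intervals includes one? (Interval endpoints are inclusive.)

Process intervals by earliest right end; each time one isn't hit yet, stab at its right endpoint.
Sorted: [2,3] [1,5] [5,6] [4,7] [6,8] [8,13] [12,14] [14,17] [11,18] [17,24] [24,25] [22,28]
{[2,3],[1,5]} hit by 3; {[5,6],[4,7],[6,8]} hit by 6; {[8,13],[12,14]} hit by 13; {[14,17],[11,18],[17,24]} hit by 17; {[24,25],[22,28]} hit by 25.
Points: 3, 6, 13, 17, 25 (5 total).

5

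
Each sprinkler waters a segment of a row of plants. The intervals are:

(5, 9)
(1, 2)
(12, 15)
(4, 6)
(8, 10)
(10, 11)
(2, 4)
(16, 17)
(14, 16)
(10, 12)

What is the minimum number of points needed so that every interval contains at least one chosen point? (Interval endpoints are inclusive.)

Sort by right endpoint; whenever an interval is uncovered, place a point at its right end.
By right end: [1,2]  [2,4]  [4,6]  [5,9]  [8,10]  [10,11]  [10,12]  [12,15]  [14,16]  [16,17]
[1,2] uncovered → point at 2; [4,6] uncovered → point at 6; [8,10] uncovered → point at 10; [12,15] uncovered → point at 15; [16,17] uncovered → point at 17.
Points: 2, 6, 10, 15, 17 (5 total).

5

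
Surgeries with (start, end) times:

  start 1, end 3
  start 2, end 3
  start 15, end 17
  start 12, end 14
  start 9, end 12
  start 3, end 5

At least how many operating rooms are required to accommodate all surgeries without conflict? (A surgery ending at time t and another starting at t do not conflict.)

2

The answer is the maximum number of intervals overlapping at any instant.
Events (time:±→running): 1:+→1 2:+→2 … peak 2.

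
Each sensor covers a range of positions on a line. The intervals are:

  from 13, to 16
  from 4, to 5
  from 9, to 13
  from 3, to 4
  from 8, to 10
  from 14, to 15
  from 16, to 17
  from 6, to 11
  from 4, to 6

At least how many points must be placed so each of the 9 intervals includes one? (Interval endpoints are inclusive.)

Sort by right endpoint; whenever an interval is uncovered, place a point at its right end.
Sorted: [3,4] [4,5] [4,6] [8,10] [6,11] [9,13] [14,15] [13,16] [16,17]
{[3,4],[4,5],[4,6]} hit by 4; {[8,10],[6,11],[9,13]} hit by 10; {[14,15],[13,16]} hit by 15; {[16,17]} hit by 17.
Points: 4, 10, 15, 17 (4 total).

4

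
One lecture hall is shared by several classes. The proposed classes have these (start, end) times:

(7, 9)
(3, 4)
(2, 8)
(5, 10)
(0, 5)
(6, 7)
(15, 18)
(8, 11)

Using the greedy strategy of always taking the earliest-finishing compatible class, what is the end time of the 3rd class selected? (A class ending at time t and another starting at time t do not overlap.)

9

Sorted by end: (3,4)  (0,5)  (6,7)  (2,8)  (7,9)  (5,10)  (8,11)  (15,18)
take (3,4); take (6,7); take (7,9); skip (8,11); take (15,18).
Selected: (3,4) (6,7) (7,9) (15,18)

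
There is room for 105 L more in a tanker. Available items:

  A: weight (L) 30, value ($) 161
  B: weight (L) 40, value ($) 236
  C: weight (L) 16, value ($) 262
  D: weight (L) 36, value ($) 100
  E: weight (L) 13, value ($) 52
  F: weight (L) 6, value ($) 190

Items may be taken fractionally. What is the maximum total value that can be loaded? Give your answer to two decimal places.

Greedy by value/weight ratio, highest first.
Ratios (sorted): F 31.67, C 16.38, B 5.90, A 5.37, E 4.00, D 2.78
take F (6 @ 190); take C (16 @ 262); take B (40 @ 236); take A (30 @ 161); take E (13 @ 52). Capacity used 105/105.
Total value = 901.00

901.00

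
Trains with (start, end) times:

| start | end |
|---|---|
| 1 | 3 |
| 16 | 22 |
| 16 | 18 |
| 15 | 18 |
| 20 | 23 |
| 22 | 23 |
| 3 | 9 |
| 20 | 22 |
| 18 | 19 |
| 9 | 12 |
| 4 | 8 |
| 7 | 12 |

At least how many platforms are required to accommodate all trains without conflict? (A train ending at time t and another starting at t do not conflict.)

3

Events (time:±→running): 1:+→1 3:-→0 3:+→1 4:+→2 7:+→3 … peak 3.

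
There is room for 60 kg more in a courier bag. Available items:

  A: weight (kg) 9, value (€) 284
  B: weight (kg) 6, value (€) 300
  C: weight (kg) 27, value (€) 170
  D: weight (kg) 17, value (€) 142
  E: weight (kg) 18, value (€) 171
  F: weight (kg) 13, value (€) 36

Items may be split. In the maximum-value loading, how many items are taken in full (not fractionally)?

4

Order: B (300/6=50.00) > A (284/9=31.56) > E (171/18=9.50) > D (142/17=8.35) > C (170/27=6.30) > F (36/13=2.77)
Fill: take B (6 @ 300) → take A (9 @ 284) → take E (18 @ 171) → take D (17 @ 142) → take 10/27 of C → 62.96; 60/60 used.
4 item(s) taken whole; one partial (take 10/27 of C).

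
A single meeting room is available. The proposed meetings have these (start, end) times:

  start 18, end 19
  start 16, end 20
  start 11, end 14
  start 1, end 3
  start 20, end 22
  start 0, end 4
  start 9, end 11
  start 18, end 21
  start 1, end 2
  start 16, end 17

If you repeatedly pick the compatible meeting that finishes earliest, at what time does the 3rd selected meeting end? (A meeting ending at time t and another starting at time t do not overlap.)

14

Sorted by end: (1,2)  (1,3)  (0,4)  (9,11)  (11,14)  (16,17)  (18,19)  (16,20)  (18,21)  (20,22)
take (1,2); skip (0,4); take (9,11); take (11,14); take (16,17); take (18,19); take (20,22).
Selected: (1,2) (9,11) (11,14) (16,17) (18,19) (20,22)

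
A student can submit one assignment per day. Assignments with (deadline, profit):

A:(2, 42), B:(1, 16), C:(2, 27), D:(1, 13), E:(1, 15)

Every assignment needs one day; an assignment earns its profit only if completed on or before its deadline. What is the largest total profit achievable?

By profit: A(d2,42), C(d2,27), B(d1,16), E(d1,15), D(d1,13)
A→slot 2; C→slot 1; B skipped; E skipped; D skipped.
Profit = 27 + 42 = 69

69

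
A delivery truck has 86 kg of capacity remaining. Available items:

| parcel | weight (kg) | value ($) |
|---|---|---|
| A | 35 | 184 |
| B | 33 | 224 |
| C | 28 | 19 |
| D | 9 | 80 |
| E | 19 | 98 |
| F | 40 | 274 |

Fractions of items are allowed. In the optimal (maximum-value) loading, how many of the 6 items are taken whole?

3

Greedy by value/weight ratio, highest first.
Order: D (80/9=8.89) > F (274/40=6.85) > B (224/33=6.79) > A (184/35=5.26) > E (98/19=5.16) > C (19/28=0.68)
Fill: take D (9 @ 80) → take F (40 @ 274) → take B (33 @ 224) → take 4/35 of A → 21.03; 86/86 used.
3 item(s) taken whole; one partial (take 4/35 of A).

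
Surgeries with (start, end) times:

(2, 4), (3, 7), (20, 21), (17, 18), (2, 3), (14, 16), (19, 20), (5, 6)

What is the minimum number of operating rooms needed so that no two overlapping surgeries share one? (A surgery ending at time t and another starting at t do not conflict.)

Count concurrent intervals with a sweep; the peak is the room count.
starts: [2, 2, 3, 5, 14, 17, 19, 20]
ends:   [3, 4, 6, 7, 16, 18, 20, 21]
s2→1 s2→2  — peak 2.

2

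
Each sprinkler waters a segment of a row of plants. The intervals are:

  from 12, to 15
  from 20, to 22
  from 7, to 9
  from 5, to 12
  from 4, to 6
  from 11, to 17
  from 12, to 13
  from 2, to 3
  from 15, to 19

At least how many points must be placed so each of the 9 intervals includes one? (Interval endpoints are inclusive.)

6

Sort by right endpoint; whenever an interval is uncovered, place a point at its right end.
Sorted: [2,3] [4,6] [7,9] [5,12] [12,13] [12,15] [11,17] [15,19] [20,22]
{[2,3]} hit by 3; {[4,6]} hit by 6; {[7,9],[5,12]} hit by 9; {[12,13],[12,15],[11,17]} hit by 13; {[15,19]} hit by 19; {[20,22]} hit by 22.
Points: 3, 6, 9, 13, 19, 22 (6 total).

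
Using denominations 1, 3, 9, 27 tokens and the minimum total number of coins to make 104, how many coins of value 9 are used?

104 − 3×27→23 − 2×9→5 − 1×3→2 − 2×1→0
Count of 9: 2

2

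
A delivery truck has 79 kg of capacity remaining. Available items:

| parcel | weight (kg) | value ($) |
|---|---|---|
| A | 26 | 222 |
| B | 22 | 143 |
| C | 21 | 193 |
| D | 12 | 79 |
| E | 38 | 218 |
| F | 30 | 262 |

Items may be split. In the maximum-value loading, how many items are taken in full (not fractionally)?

3

Sort by value per unit weight and fill in that order.
Ratios (sorted): C 9.19, F 8.73, A 8.54, D 6.58, B 6.50, E 5.74
take C (21 @ 193); take F (30 @ 262); take A (26 @ 222); take 2/12 of D → 13.17. Capacity used 79/79.
3 item(s) taken whole; one partial (take 2/12 of D).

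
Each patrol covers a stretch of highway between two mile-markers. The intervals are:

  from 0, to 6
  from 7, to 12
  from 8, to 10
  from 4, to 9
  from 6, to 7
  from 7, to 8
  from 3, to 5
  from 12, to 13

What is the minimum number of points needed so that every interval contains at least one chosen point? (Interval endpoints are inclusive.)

Sorted: [3,5] [0,6] [6,7] [7,8] [4,9] [8,10] [7,12] [12,13]
{[3,5],[0,6]} hit by 5; {[6,7],[7,8],[4,9]} hit by 7; {[8,10],[7,12]} hit by 10; {[12,13]} hit by 13.
Points: 5, 7, 10, 13 (4 total).

4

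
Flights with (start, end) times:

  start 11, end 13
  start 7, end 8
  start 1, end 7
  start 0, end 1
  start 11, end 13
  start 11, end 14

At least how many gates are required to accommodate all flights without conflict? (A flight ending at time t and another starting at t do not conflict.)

3

The answer is the maximum number of intervals overlapping at any instant.
starts: [0, 1, 7, 11, 11, 11]
ends:   [1, 7, 8, 13, 13, 14]
s0→1 e1→0 s1→1 e7→0 s7→1 e8→0 s11→1 s11→2 s11→3  — peak 3.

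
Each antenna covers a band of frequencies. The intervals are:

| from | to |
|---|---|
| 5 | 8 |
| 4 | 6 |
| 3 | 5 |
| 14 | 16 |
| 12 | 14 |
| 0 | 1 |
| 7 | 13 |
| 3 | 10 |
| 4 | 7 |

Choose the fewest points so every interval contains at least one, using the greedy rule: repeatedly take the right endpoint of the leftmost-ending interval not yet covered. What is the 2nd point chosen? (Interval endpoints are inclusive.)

Process intervals by earliest right end; each time one isn't hit yet, stab at its right endpoint.
By right end: [0,1]  [3,5]  [4,6]  [4,7]  [5,8]  [3,10]  [7,13]  [12,14]  [14,16]
[0,1] uncovered → point at 1; [3,5] uncovered → point at 5; [7,13] uncovered → point at 13; [14,16] uncovered → point at 16.
Points: 1, 5, 13, 16 (4 total).

5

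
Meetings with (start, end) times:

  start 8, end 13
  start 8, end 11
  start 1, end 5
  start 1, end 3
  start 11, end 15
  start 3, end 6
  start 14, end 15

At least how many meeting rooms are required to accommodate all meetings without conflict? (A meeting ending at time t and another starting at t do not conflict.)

The answer is the maximum number of intervals overlapping at any instant.
Events (time:±→running): 1:+→1 1:+→2 … peak 2.

2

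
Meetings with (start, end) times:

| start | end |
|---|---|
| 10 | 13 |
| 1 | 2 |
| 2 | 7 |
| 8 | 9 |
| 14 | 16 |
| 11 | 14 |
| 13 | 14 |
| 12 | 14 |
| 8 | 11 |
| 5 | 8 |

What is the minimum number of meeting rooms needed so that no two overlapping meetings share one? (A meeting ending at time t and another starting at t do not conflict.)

3

The answer is the maximum number of intervals overlapping at any instant.
starts: [1, 2, 5, 8, 8, 10, 11, 12, 13, 14]
ends:   [2, 7, 8, 9, 11, 13, 14, 14, 14, 16]
s1→1 e2→0 s2→1 s5→2 e7→1 e8→0 s8→1 s8→2 e9→1 s10→2 e11→1 s11→2 s12→3  — peak 3.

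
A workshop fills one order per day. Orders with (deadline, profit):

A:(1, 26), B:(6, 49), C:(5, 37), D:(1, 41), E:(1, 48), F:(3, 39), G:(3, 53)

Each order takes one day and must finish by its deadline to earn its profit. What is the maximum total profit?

226

Profit order: G=53 B=49 E=48 D=41 F=39 C=37 A=26
Assign: G→slot 3, B→slot 6, E→slot 1, D skipped, F→slot 2, C→slot 5, A skipped.
Slots: [1:E] [2:F] [3:G] [5:C] [6:B]
Profit = 48 + 39 + 53 + 37 + 49 = 226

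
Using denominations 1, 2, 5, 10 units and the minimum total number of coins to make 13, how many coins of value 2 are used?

1

Use the largest denomination that fits, subtract, and repeat.
13 = 1×10 + 1×2 + 1×1
Count of 2: 1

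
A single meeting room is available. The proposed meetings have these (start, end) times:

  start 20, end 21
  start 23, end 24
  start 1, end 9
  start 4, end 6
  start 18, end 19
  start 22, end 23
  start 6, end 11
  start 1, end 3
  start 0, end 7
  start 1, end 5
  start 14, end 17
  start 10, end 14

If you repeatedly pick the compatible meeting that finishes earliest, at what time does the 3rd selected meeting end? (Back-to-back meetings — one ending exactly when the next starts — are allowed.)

Sort by end time and greedily take each interval whose start is ≥ the last chosen end.
By end time: (1,3), (1,5), (4,6), (0,7), (1,9), (6,11), (10,14), (14,17), (18,19), (20,21), (22,23), (23,24).
Pick (1,3); next start ≥ 3 → (4,6); next start ≥ 6 → (6,11); next start ≥ 11 → (14,17); next start ≥ 17 → (18,19); next start ≥ 19 → (20,21); next start ≥ 21 → (22,23); next start ≥ 23 → (23,24).
Selected: (1,3) (4,6) (6,11) (14,17) (18,19) (20,21) (22,23) (23,24)

11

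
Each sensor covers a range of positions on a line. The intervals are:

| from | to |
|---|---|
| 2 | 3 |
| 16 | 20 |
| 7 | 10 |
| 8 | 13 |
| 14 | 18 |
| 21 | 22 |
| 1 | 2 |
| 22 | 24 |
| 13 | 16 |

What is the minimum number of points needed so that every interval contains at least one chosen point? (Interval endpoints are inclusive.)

Sort by right endpoint; whenever an interval is uncovered, place a point at its right end.
By right end: [1,2]  [2,3]  [7,10]  [8,13]  [13,16]  [14,18]  [16,20]  [21,22]  [22,24]
[1,2] uncovered → point at 2; [7,10] uncovered → point at 10; [13,16] uncovered → point at 16; [21,22] uncovered → point at 22.
Points: 2, 10, 16, 22 (4 total).

4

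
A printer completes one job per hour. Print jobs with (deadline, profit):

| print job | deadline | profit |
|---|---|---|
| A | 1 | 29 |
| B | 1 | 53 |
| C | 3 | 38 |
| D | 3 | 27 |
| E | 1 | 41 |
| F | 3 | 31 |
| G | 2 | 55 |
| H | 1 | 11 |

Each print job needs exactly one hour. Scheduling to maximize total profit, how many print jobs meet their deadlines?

3

Profit order: G=55 B=53 E=41 C=38 F=31 A=29 D=27 H=11
Assign: G→slot 2, B→slot 1, E skipped, C→slot 3, F skipped, A skipped, D skipped, H skipped.
Slots: [1:B] [2:G] [3:C]
3 of 8 scheduled.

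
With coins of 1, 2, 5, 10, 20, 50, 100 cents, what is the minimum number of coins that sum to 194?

6

Use the largest denomination that fits, subtract, and repeat.
194 = 1×100 + 1×50 + 2×20 + 2×2
Total coins = 1 + 1 + 2 + 2 = 6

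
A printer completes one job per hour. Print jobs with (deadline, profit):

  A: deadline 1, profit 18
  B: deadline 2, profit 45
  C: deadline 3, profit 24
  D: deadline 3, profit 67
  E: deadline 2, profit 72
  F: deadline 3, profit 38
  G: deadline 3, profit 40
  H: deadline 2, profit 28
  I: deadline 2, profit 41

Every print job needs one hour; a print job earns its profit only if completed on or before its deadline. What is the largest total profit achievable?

184

Profit order: E=72 D=67 B=45 I=41 G=40 F=38 H=28 C=24 A=18
Assign: E→slot 2, D→slot 3, B→slot 1, I skipped, G skipped, F skipped, H skipped, C skipped, A skipped.
Slots: [1:B] [2:E] [3:D]
Profit = 45 + 72 + 67 = 184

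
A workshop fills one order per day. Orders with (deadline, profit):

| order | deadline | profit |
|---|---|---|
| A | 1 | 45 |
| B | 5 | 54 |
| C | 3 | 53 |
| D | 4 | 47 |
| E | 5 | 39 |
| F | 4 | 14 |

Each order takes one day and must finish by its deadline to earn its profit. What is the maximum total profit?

238

Take jobs in profit order; each goes to the latest open slot no later than its deadline.
By profit: B(d5,54), C(d3,53), D(d4,47), A(d1,45), E(d5,39), F(d4,14)
B→slot 5; C→slot 3; D→slot 4; A→slot 1; E→slot 2; F skipped.
Profit = 45 + 39 + 53 + 47 + 54 = 238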